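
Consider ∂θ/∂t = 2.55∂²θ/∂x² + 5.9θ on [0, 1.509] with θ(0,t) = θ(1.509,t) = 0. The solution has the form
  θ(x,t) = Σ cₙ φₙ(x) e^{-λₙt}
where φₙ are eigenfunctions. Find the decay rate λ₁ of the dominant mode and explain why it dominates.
Eigenvalues: λₙ = 2.55n²π²/1.509² - 5.9.
First three modes:
  n=1: λ₁ = 2.55π²/1.509² - 5.9 ≈ 5.153
  n=2: λ₂ = 10.2π²/1.509² - 5.9 ≈ 38.31
  n=3: λ₃ = 22.95π²/1.509² - 5.9 ≈ 93.573
Since 2.55π²/1.509² ≈ 11.053 > 5.9, all λₙ > 0.
The n=1 mode decays slowest → dominates as t → ∞.
Asymptotic: θ ~ c₁ sin(πx/1.509) e^{-λ₁t} with decay rate λ₁ ≈ 5.153.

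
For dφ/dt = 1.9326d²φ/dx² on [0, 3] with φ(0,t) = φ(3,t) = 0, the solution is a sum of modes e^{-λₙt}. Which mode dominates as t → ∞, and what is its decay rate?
Eigenvalues: λₙ = 1.9326n²π²/3².
First three modes:
  n=1: λ₁ = 1.9326π²/3² ≈ 2.119
  n=2: λ₂ = 7.7304π²/3² ≈ 8.477 (4× faster decay)
  n=3: λ₃ = 17.3934π²/3² ≈ 19.074 (9× faster decay)
As t → ∞, higher modes decay exponentially faster. The n=1 mode dominates: φ ~ c₁ sin(πx/3) e^{-λ₁t}.
Decay rate: λ₁ = 1.9326π²/3² ≈ 2.119.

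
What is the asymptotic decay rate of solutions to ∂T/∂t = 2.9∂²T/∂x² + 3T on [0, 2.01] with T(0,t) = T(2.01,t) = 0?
Eigenvalues: λₙ = 2.9n²π²/2.01² - 3.
First three modes:
  n=1: λ₁ = 2.9π²/2.01² - 3 ≈ 4.084
  n=2: λ₂ = 11.6π²/2.01² - 3 ≈ 25.338
  n=3: λ₃ = 26.1π²/2.01² - 3 ≈ 60.76
Since 2.9π²/2.01² ≈ 7.084 > 3, all λₙ > 0.
The n=1 mode decays slowest → dominates as t → ∞.
Asymptotic: T ~ c₁ sin(πx/2.01) e^{-λ₁t} with decay rate λ₁ ≈ 4.084.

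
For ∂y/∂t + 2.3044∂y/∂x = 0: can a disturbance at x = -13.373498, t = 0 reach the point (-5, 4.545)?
No. Only data at x = -15.473498 affects (-5, 4.545). Advection has one-way propagation along characteristics.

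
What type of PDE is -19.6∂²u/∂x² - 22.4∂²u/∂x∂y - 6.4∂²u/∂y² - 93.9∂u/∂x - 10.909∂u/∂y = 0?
With A = -19.6, B = -22.4, C = -6.4, the discriminant is 0. This is a parabolic PDE.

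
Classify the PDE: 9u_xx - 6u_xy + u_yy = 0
A = 9, B = -6, C = 1. Discriminant B² - 4AC = 0. Since 0 = 0, parabolic.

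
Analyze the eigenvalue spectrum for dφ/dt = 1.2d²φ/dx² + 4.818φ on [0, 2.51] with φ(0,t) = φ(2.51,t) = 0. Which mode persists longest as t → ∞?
Eigenvalues: λₙ = 1.2n²π²/2.51² - 4.818.
First three modes:
  n=1: λ₁ = 1.2π²/2.51² - 4.818 ≈ -2.938
  n=2: λ₂ = 4.8π²/2.51² - 4.818 ≈ 2.702
  n=3: λ₃ = 10.8π²/2.51² - 4.818 ≈ 12.101
Since 1.2π²/2.51² ≈ 1.88 < 4.818, λ₁ < 0.
The n=1 mode grows fastest (−λₙ is largest for n=1) → dominates.
Asymptotic: φ ~ c₁ sin(πx/2.51) e^{2.938t} (exponential growth at rate −λ₁ ≈ 2.938).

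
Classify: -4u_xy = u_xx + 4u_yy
Rewriting in standard form: -u_xx - 4u_xy - 4u_yy = 0. Parabolic (discriminant = 0).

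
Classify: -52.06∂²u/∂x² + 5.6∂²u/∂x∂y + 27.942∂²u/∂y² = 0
Hyperbolic (discriminant = 5850.00208).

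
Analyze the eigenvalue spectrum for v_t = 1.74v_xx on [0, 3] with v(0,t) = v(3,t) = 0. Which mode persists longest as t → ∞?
Eigenvalues: λₙ = 1.74n²π²/3².
First three modes:
  n=1: λ₁ = 1.74π²/3² ≈ 1.908
  n=2: λ₂ = 6.96π²/3² ≈ 7.632 (4× faster decay)
  n=3: λ₃ = 15.66π²/3² ≈ 17.173 (9× faster decay)
As t → ∞, higher modes decay exponentially faster. The n=1 mode dominates: v ~ c₁ sin(πx/3) e^{-λ₁t}.
Decay rate: λ₁ = 1.74π²/3² ≈ 1.908.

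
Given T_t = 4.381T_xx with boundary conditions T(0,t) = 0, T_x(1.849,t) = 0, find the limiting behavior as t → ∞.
T → 0. Heat escapes through the Dirichlet boundary.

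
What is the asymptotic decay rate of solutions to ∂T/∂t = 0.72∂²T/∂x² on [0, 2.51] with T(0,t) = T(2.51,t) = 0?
Eigenvalues: λₙ = 0.72n²π²/2.51².
First three modes:
  n=1: λ₁ = 0.72π²/2.51² ≈ 1.128
  n=2: λ₂ = 2.88π²/2.51² ≈ 4.512 (4× faster decay)
  n=3: λ₃ = 6.48π²/2.51² ≈ 10.151 (9× faster decay)
As t → ∞, higher modes decay exponentially faster. The n=1 mode dominates: T ~ c₁ sin(πx/2.51) e^{-λ₁t}.
Decay rate: λ₁ = 0.72π²/2.51² ≈ 1.128.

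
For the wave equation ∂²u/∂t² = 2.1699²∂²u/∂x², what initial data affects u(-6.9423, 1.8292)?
Domain of dependence: [-10.91148108, -2.97311892]. Signals travel at speed 2.1699, so data within |x - -6.9423| ≤ 2.1699·1.8292 = 3.96918108 can reach the point.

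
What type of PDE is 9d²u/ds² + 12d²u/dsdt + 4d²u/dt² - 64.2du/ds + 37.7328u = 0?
With A = 9, B = 12, C = 4, the discriminant is 0. This is a parabolic PDE.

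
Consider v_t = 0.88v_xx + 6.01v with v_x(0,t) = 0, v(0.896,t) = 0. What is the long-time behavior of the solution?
As t → ∞, v grows unboundedly. Reaction dominates diffusion (r=6.01 > κπ²/(4L²)≈2.7); solution grows exponentially.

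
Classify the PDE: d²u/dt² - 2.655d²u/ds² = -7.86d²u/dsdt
Rewriting in standard form: -2.655d²u/ds² + 7.86d²u/dsdt + d²u/dt² = 0. A = -2.655, B = 7.86, C = 1. Discriminant B² - 4AC = 72.3996. Since 72.3996 > 0, hyperbolic.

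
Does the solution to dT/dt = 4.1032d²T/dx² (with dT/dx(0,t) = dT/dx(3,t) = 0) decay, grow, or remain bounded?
T → constant (steady state). Heat is conserved (no flux at boundaries); solution approaches the spatial average.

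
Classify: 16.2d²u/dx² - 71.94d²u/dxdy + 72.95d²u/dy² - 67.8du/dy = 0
Hyperbolic (discriminant = 448.2036).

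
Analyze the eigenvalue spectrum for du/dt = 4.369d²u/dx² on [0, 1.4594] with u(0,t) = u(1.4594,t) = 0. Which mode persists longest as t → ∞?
Eigenvalues: λₙ = 4.369n²π²/1.4594².
First three modes:
  n=1: λ₁ = 4.369π²/1.4594² ≈ 20.246
  n=2: λ₂ = 17.476π²/1.4594² ≈ 80.983 (4× faster decay)
  n=3: λ₃ = 39.321π²/1.4594² ≈ 182.211 (9× faster decay)
As t → ∞, higher modes decay exponentially faster. The n=1 mode dominates: u ~ c₁ sin(πx/1.4594) e^{-λ₁t}.
Decay rate: λ₁ = 4.369π²/1.4594² ≈ 20.246.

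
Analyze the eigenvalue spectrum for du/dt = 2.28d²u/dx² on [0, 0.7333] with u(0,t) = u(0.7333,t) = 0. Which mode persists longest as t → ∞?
Eigenvalues: λₙ = 2.28n²π²/0.7333².
First three modes:
  n=1: λ₁ = 2.28π²/0.7333² ≈ 41.848
  n=2: λ₂ = 9.12π²/0.7333² ≈ 167.391 (4× faster decay)
  n=3: λ₃ = 20.52π²/0.7333² ≈ 376.629 (9× faster decay)
As t → ∞, higher modes decay exponentially faster. The n=1 mode dominates: u ~ c₁ sin(πx/0.7333) e^{-λ₁t}.
Decay rate: λ₁ = 2.28π²/0.7333² ≈ 41.848.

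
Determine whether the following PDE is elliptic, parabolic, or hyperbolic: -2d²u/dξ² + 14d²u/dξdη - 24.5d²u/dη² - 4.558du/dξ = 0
Coefficients: A = -2, B = 14, C = -24.5. B² - 4AC = 0, which is zero, so the equation is parabolic.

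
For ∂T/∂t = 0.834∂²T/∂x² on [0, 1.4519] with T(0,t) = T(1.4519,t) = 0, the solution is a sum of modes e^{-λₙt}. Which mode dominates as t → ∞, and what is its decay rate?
Eigenvalues: λₙ = 0.834n²π²/1.4519².
First three modes:
  n=1: λ₁ = 0.834π²/1.4519² ≈ 3.905
  n=2: λ₂ = 3.336π²/1.4519² ≈ 15.619 (4× faster decay)
  n=3: λ₃ = 7.506π²/1.4519² ≈ 35.143 (9× faster decay)
As t → ∞, higher modes decay exponentially faster. The n=1 mode dominates: T ~ c₁ sin(πx/1.4519) e^{-λ₁t}.
Decay rate: λ₁ = 0.834π²/1.4519² ≈ 3.905.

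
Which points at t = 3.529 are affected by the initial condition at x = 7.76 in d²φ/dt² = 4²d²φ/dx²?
Domain of influence: [-6.356, 21.876]. Data at x = 7.76 spreads outward at speed 4.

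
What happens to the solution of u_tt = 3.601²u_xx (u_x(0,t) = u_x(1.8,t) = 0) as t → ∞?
u oscillates about a mean that drifts linearly in t (generically unbounded; no decay). There is no damping, so the nonconstant modes persist as standing waves (energy conserved, no decay). But with Neumann conditions at both ends the constant mode has eigenvalue 0: the spatial mean M(t) of u satisfies M'' = 0, so M(t) = M(0) + M'(0)·t. Unless the initial velocity has zero mean (∫u_t(x,0)dx = 0), the solution grows linearly in t (unbounded, though not exponentially); if it does have zero mean, the solution stays bounded and simply oscillates.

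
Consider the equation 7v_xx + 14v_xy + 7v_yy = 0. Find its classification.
Parabolic. (A = 7, B = 14, C = 7 gives B² - 4AC = 0.)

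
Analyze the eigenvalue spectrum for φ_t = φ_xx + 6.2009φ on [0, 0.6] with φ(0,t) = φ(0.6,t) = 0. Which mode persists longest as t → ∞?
Eigenvalues: λₙ = n²π²/0.6² - 6.2009.
First three modes:
  n=1: λ₁ = π²/0.6² - 6.2009 ≈ 21.215
  n=2: λ₂ = 4π²/0.6² - 6.2009 ≈ 103.461
  n=3: λ₃ = 9π²/0.6² - 6.2009 ≈ 240.539
Since π²/0.6² ≈ 27.416 > 6.2009, all λₙ > 0.
The n=1 mode decays slowest → dominates as t → ∞.
Asymptotic: φ ~ c₁ sin(πx/0.6) e^{-λ₁t} with decay rate λ₁ ≈ 21.215.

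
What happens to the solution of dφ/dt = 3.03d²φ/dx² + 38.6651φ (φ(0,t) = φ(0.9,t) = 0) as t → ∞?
φ grows unboundedly. Reaction dominates diffusion (r=38.6651 > κπ²/L²≈36.92); solution grows exponentially.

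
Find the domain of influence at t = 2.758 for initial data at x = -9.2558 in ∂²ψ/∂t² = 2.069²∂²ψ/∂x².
Domain of influence: [-14.962102, -3.549498]. Data at x = -9.2558 spreads outward at speed 2.069.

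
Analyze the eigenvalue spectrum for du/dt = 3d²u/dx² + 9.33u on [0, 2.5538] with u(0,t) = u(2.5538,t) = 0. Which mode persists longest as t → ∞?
Eigenvalues: λₙ = 3n²π²/2.5538² - 9.33.
First three modes:
  n=1: λ₁ = 3π²/2.5538² - 9.33 ≈ -4.79
  n=2: λ₂ = 12π²/2.5538² - 9.33 ≈ 8.83
  n=3: λ₃ = 27π²/2.5538² - 9.33 ≈ 31.529
Since 3π²/2.5538² ≈ 4.54 < 9.33, λ₁ < 0.
The n=1 mode grows fastest (−λₙ is largest for n=1) → dominates.
Asymptotic: u ~ c₁ sin(πx/2.5538) e^{4.79t} (exponential growth at rate −λ₁ ≈ 4.79).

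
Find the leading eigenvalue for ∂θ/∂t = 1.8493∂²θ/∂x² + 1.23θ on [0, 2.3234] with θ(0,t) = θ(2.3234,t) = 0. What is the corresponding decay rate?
Eigenvalues: λₙ = 1.8493n²π²/2.3234² - 1.23.
First three modes:
  n=1: λ₁ = 1.8493π²/2.3234² - 1.23 ≈ 2.151
  n=2: λ₂ = 7.3972π²/2.3234² - 1.23 ≈ 12.294
  n=3: λ₃ = 16.6437π²/2.3234² - 1.23 ≈ 29.2
Since 1.8493π²/2.3234² ≈ 3.381 > 1.23, all λₙ > 0.
The n=1 mode decays slowest → dominates as t → ∞.
Asymptotic: θ ~ c₁ sin(πx/2.3234) e^{-λ₁t} with decay rate λ₁ ≈ 2.151.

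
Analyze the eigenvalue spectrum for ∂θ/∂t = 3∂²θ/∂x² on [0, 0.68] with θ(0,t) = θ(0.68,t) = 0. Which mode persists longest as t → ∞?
Eigenvalues: λₙ = 3n²π²/0.68².
First three modes:
  n=1: λ₁ = 3π²/0.68² ≈ 64.033
  n=2: λ₂ = 12π²/0.68² ≈ 256.132 (4× faster decay)
  n=3: λ₃ = 27π²/0.68² ≈ 576.296 (9× faster decay)
As t → ∞, higher modes decay exponentially faster. The n=1 mode dominates: θ ~ c₁ sin(πx/0.68) e^{-λ₁t}.
Decay rate: λ₁ = 3π²/0.68² ≈ 64.033.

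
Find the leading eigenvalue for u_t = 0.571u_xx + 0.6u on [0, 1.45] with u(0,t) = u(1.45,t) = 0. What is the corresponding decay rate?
Eigenvalues: λₙ = 0.571n²π²/1.45² - 0.6.
First three modes:
  n=1: λ₁ = 0.571π²/1.45² - 0.6 ≈ 2.08
  n=2: λ₂ = 2.284π²/1.45² - 0.6 ≈ 10.122
  n=3: λ₃ = 5.139π²/1.45² - 0.6 ≈ 23.524
Since 0.571π²/1.45² ≈ 2.68 > 0.6, all λₙ > 0.
The n=1 mode decays slowest → dominates as t → ∞.
Asymptotic: u ~ c₁ sin(πx/1.45) e^{-λ₁t} with decay rate λ₁ ≈ 2.08.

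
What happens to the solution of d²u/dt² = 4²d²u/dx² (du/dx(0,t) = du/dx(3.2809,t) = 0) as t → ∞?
u oscillates about a mean that drifts linearly in t (generically unbounded; no decay). There is no damping, so the nonconstant modes persist as standing waves (energy conserved, no decay). But with Neumann conditions at both ends the constant mode has eigenvalue 0: the spatial mean M(t) of u satisfies M'' = 0, so M(t) = M(0) + M'(0)·t. Unless the initial velocity has zero mean (∫u_t(x,0)dx = 0), the solution grows linearly in t (unbounded, though not exponentially); if it does have zero mean, the solution stays bounded and simply oscillates.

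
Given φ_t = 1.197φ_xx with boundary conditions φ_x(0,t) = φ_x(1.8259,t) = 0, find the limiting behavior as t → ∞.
φ → constant (steady state). Heat is conserved (no flux at boundaries); solution approaches the spatial average.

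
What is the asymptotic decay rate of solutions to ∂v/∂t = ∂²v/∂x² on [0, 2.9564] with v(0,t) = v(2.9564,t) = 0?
Eigenvalues: λₙ = n²π²/2.9564².
First three modes:
  n=1: λ₁ = π²/2.9564² ≈ 1.129
  n=2: λ₂ = 4π²/2.9564² ≈ 4.517 (4× faster decay)
  n=3: λ₃ = 9π²/2.9564² ≈ 10.163 (9× faster decay)
As t → ∞, higher modes decay exponentially faster. The n=1 mode dominates: v ~ c₁ sin(πx/2.9564) e^{-λ₁t}.
Decay rate: λ₁ = π²/2.9564² ≈ 1.129.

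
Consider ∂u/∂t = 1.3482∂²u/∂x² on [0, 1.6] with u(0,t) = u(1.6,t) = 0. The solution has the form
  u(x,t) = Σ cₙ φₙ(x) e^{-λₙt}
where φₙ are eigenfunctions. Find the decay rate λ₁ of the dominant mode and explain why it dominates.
Eigenvalues: λₙ = 1.3482n²π²/1.6².
First three modes:
  n=1: λ₁ = 1.3482π²/1.6² ≈ 5.198
  n=2: λ₂ = 5.3928π²/1.6² ≈ 20.791 (4× faster decay)
  n=3: λ₃ = 12.1338π²/1.6² ≈ 46.78 (9× faster decay)
As t → ∞, higher modes decay exponentially faster. The n=1 mode dominates: u ~ c₁ sin(πx/1.6) e^{-λ₁t}.
Decay rate: λ₁ = 1.3482π²/1.6² ≈ 5.198.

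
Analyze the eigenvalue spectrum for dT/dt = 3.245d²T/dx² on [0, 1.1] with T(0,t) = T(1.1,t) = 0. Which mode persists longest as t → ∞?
Eigenvalues: λₙ = 3.245n²π²/1.1².
First three modes:
  n=1: λ₁ = 3.245π²/1.1² ≈ 26.468
  n=2: λ₂ = 12.98π²/1.1² ≈ 105.874 (4× faster decay)
  n=3: λ₃ = 29.205π²/1.1² ≈ 238.216 (9× faster decay)
As t → ∞, higher modes decay exponentially faster. The n=1 mode dominates: T ~ c₁ sin(πx/1.1) e^{-λ₁t}.
Decay rate: λ₁ = 3.245π²/1.1² ≈ 26.468.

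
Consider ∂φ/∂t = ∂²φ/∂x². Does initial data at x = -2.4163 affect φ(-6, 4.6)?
Yes, for any finite x. The heat equation has infinite propagation speed, so all initial data affects all points at any t > 0.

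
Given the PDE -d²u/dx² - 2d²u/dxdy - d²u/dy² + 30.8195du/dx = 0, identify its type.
The second-order coefficients are A = -1, B = -2, C = -1. Since B² - 4AC = 0 = 0, this is a parabolic PDE.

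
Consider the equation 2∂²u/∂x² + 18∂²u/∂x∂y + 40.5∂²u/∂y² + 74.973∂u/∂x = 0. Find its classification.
Parabolic. (A = 2, B = 18, C = 40.5 gives B² - 4AC = 0.)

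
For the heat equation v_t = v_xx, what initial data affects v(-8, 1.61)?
The entire real line. The heat equation has infinite propagation speed: any initial disturbance instantly affects all points (though exponentially small far away).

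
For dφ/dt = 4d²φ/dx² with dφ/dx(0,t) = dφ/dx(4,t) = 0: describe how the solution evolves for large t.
φ → constant (steady state). Heat is conserved (no flux at boundaries); solution approaches the spatial average.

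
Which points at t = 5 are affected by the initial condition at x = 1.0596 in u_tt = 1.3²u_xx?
Domain of influence: [-5.4404, 7.5596]. Data at x = 1.0596 spreads outward at speed 1.3.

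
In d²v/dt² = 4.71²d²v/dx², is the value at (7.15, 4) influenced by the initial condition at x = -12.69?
No. The domain of dependence is [-11.69, 25.99], and -12.69 is outside this interval.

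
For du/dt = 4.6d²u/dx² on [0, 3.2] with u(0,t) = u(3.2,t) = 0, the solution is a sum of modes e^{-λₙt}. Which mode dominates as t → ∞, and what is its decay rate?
Eigenvalues: λₙ = 4.6n²π²/3.2².
First three modes:
  n=1: λ₁ = 4.6π²/3.2² ≈ 4.434
  n=2: λ₂ = 18.4π²/3.2² ≈ 17.734 (4× faster decay)
  n=3: λ₃ = 41.4π²/3.2² ≈ 39.903 (9× faster decay)
As t → ∞, higher modes decay exponentially faster. The n=1 mode dominates: u ~ c₁ sin(πx/3.2) e^{-λ₁t}.
Decay rate: λ₁ = 4.6π²/3.2² ≈ 4.434.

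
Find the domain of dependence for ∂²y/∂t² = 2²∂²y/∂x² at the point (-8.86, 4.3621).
Domain of dependence: [-17.5842, -0.1358]. Signals travel at speed 2, so data within |x - -8.86| ≤ 2·4.3621 = 8.7242 can reach the point.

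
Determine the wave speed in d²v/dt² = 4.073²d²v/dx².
Speed = 4.073. Information travels along characteristics x = x₀ ± 4.073t.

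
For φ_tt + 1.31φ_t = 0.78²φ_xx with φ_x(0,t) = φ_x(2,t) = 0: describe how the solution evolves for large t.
φ → constant (steady state). Damping (γ=1.31) dissipates the nonconstant modes; with Neumann BCs the spatial average obeys M''+γM'=0 and tends to a finite limit.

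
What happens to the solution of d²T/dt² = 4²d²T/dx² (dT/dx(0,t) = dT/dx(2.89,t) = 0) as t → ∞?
T oscillates about a mean that drifts linearly in t (generically unbounded; no decay). There is no damping, so the nonconstant modes persist as standing waves (energy conserved, no decay). But with Neumann conditions at both ends the constant mode has eigenvalue 0: the spatial mean M(t) of T satisfies M'' = 0, so M(t) = M(0) + M'(0)·t. Unless the initial velocity has zero mean (∫T_t(x,0)dx = 0), the solution grows linearly in t (unbounded, though not exponentially); if it does have zero mean, the solution stays bounded and simply oscillates.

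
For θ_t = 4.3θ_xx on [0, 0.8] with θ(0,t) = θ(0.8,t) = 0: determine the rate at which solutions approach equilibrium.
Eigenvalues: λₙ = 4.3n²π²/0.8².
First three modes:
  n=1: λ₁ = 4.3π²/0.8² ≈ 66.311
  n=2: λ₂ = 17.2π²/0.8² ≈ 265.246 (4× faster decay)
  n=3: λ₃ = 38.7π²/0.8² ≈ 596.803 (9× faster decay)
As t → ∞, higher modes decay exponentially faster. The n=1 mode dominates: θ ~ c₁ sin(πx/0.8) e^{-λ₁t}.
Decay rate: λ₁ = 4.3π²/0.8² ≈ 66.311.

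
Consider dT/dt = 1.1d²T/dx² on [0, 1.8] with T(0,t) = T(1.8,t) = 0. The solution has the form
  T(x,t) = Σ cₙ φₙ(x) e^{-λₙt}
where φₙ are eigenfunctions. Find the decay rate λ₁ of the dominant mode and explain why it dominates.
Eigenvalues: λₙ = 1.1n²π²/1.8².
First three modes:
  n=1: λ₁ = 1.1π²/1.8² ≈ 3.351
  n=2: λ₂ = 4.4π²/1.8² ≈ 13.403 (4× faster decay)
  n=3: λ₃ = 9.9π²/1.8² ≈ 30.157 (9× faster decay)
As t → ∞, higher modes decay exponentially faster. The n=1 mode dominates: T ~ c₁ sin(πx/1.8) e^{-λ₁t}.
Decay rate: λ₁ = 1.1π²/1.8² ≈ 3.351.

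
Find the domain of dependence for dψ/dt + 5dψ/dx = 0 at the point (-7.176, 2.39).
A single point: x = -19.126. The characteristic through (-7.176, 2.39) is x - 5t = const, so x = -7.176 - 5·2.39 = -19.126.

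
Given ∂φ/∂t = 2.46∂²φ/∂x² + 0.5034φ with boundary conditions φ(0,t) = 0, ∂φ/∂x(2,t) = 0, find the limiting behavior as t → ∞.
φ → 0. Diffusion dominates reaction (r=0.5034 < κπ²/(4L²)≈1.52); solution decays.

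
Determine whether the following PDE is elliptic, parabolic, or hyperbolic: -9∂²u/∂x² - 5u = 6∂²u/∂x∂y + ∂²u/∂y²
Rewriting in standard form: -9∂²u/∂x² - 6∂²u/∂x∂y - ∂²u/∂y² - 5u = 0. Coefficients: A = -9, B = -6, C = -1. B² - 4AC = 0, which is zero, so the equation is parabolic.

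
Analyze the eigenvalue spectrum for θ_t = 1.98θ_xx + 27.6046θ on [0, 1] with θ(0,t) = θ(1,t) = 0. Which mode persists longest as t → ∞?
Eigenvalues: λₙ = 1.98n²π²/1² - 27.6046.
First three modes:
  n=1: λ₁ = 1.98π² - 27.6046 ≈ -8.063
  n=2: λ₂ = 7.92π² - 27.6046 ≈ 50.563
  n=3: λ₃ = 17.82π² - 27.6046 ≈ 148.272
Since 1.98π² ≈ 19.542 < 27.6046, λ₁ < 0.
The n=1 mode grows fastest (−λₙ is largest for n=1) → dominates.
Asymptotic: θ ~ c₁ sin(πx/1) e^{8.063t} (exponential growth at rate −λ₁ ≈ 8.063).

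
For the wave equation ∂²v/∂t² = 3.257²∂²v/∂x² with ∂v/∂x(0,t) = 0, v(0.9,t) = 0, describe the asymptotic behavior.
v oscillates (no decay). Energy is conserved; the solution oscillates indefinitely as standing waves.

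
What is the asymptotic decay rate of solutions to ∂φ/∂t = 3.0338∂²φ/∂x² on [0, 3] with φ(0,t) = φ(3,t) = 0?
Eigenvalues: λₙ = 3.0338n²π²/3².
First three modes:
  n=1: λ₁ = 3.0338π²/3² ≈ 3.327
  n=2: λ₂ = 12.1352π²/3² ≈ 13.308 (4× faster decay)
  n=3: λ₃ = 27.3042π²/3² ≈ 29.942 (9× faster decay)
As t → ∞, higher modes decay exponentially faster. The n=1 mode dominates: φ ~ c₁ sin(πx/3) e^{-λ₁t}.
Decay rate: λ₁ = 3.0338π²/3² ≈ 3.327.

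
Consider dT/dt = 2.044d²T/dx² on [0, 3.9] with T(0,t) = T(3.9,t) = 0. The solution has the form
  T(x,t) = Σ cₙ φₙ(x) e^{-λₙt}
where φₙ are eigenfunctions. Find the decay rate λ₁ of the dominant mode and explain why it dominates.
Eigenvalues: λₙ = 2.044n²π²/3.9².
First three modes:
  n=1: λ₁ = 2.044π²/3.9² ≈ 1.326
  n=2: λ₂ = 8.176π²/3.9² ≈ 5.305 (4× faster decay)
  n=3: λ₃ = 18.396π²/3.9² ≈ 11.937 (9× faster decay)
As t → ∞, higher modes decay exponentially faster. The n=1 mode dominates: T ~ c₁ sin(πx/3.9) e^{-λ₁t}.
Decay rate: λ₁ = 2.044π²/3.9² ≈ 1.326.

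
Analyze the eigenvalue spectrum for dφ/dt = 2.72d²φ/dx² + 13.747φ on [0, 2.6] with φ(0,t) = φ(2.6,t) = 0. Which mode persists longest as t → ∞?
Eigenvalues: λₙ = 2.72n²π²/2.6² - 13.747.
First three modes:
  n=1: λ₁ = 2.72π²/2.6² - 13.747 ≈ -9.776
  n=2: λ₂ = 10.88π²/2.6² - 13.747 ≈ 2.138
  n=3: λ₃ = 24.48π²/2.6² - 13.747 ≈ 21.994
Since 2.72π²/2.6² ≈ 3.971 < 13.747, λ₁ < 0.
The n=1 mode grows fastest (−λₙ is largest for n=1) → dominates.
Asymptotic: φ ~ c₁ sin(πx/2.6) e^{9.776t} (exponential growth at rate −λ₁ ≈ 9.776).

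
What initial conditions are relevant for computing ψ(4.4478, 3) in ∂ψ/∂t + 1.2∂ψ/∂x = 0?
A single point: x = 0.8478. The characteristic through (4.4478, 3) is x - 1.2t = const, so x = 4.4478 - 1.2·3 = 0.8478.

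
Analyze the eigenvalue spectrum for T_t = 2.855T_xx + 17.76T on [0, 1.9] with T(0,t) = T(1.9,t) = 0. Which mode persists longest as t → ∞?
Eigenvalues: λₙ = 2.855n²π²/1.9² - 17.76.
First three modes:
  n=1: λ₁ = 2.855π²/1.9² - 17.76 ≈ -9.955
  n=2: λ₂ = 11.42π²/1.9² - 17.76 ≈ 13.462
  n=3: λ₃ = 25.695π²/1.9² - 17.76 ≈ 52.489
Since 2.855π²/1.9² ≈ 7.805 < 17.76, λ₁ < 0.
The n=1 mode grows fastest (−λₙ is largest for n=1) → dominates.
Asymptotic: T ~ c₁ sin(πx/1.9) e^{9.955t} (exponential growth at rate −λ₁ ≈ 9.955).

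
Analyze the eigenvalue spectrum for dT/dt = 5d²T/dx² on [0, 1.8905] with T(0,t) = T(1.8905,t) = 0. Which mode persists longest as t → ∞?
Eigenvalues: λₙ = 5n²π²/1.8905².
First three modes:
  n=1: λ₁ = 5π²/1.8905² ≈ 13.808
  n=2: λ₂ = 20π²/1.8905² ≈ 55.23 (4× faster decay)
  n=3: λ₃ = 45π²/1.8905² ≈ 124.268 (9× faster decay)
As t → ∞, higher modes decay exponentially faster. The n=1 mode dominates: T ~ c₁ sin(πx/1.8905) e^{-λ₁t}.
Decay rate: λ₁ = 5π²/1.8905² ≈ 13.808.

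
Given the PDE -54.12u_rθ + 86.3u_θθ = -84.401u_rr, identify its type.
Rewriting in standard form: 84.401u_rr - 54.12u_rθ + 86.3u_θθ = 0. The second-order coefficients are A = 84.401, B = -54.12, C = 86.3. Since B² - 4AC = -26206.2508 < 0, this is an elliptic PDE.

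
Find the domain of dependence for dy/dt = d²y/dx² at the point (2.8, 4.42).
The entire real line. The heat equation has infinite propagation speed: any initial disturbance instantly affects all points (though exponentially small far away).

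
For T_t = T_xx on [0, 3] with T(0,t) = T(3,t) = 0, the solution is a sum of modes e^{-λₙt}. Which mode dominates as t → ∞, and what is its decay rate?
Eigenvalues: λₙ = n²π²/3².
First three modes:
  n=1: λ₁ = π²/3² ≈ 1.097
  n=2: λ₂ = 4π²/3² ≈ 4.386 (4× faster decay)
  n=3: λ₃ = 9π²/3² ≈ 9.87 (9× faster decay)
As t → ∞, higher modes decay exponentially faster. The n=1 mode dominates: T ~ c₁ sin(πx/3) e^{-λ₁t}.
Decay rate: λ₁ = π²/3² ≈ 1.097.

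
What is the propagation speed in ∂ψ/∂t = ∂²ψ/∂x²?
Infinite. The heat equation is parabolic, not hyperbolic, so disturbances propagate instantly.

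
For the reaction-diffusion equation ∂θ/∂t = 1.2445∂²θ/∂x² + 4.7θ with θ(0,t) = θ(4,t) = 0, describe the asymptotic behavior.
θ grows unboundedly. Reaction dominates diffusion (r=4.7 > κπ²/L²≈0.77); solution grows exponentially.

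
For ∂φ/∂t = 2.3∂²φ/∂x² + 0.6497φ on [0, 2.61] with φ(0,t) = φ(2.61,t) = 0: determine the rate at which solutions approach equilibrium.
Eigenvalues: λₙ = 2.3n²π²/2.61² - 0.6497.
First three modes:
  n=1: λ₁ = 2.3π²/2.61² - 0.6497 ≈ 2.683
  n=2: λ₂ = 9.2π²/2.61² - 0.6497 ≈ 12.68
  n=3: λ₃ = 20.7π²/2.61² - 0.6497 ≈ 29.341
Since 2.3π²/2.61² ≈ 3.332 > 0.6497, all λₙ > 0.
The n=1 mode decays slowest → dominates as t → ∞.
Asymptotic: φ ~ c₁ sin(πx/2.61) e^{-λ₁t} with decay rate λ₁ ≈ 2.683.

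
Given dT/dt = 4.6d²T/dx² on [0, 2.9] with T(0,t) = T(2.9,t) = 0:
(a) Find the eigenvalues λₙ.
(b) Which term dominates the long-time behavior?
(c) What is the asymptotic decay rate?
Eigenvalues: λₙ = 4.6n²π²/2.9².
First three modes:
  n=1: λ₁ = 4.6π²/2.9² ≈ 5.398
  n=2: λ₂ = 18.4π²/2.9² ≈ 21.593 (4× faster decay)
  n=3: λ₃ = 41.4π²/2.9² ≈ 48.585 (9× faster decay)
As t → ∞, higher modes decay exponentially faster. The n=1 mode dominates: T ~ c₁ sin(πx/2.9) e^{-λ₁t}.
Decay rate: λ₁ = 4.6π²/2.9² ≈ 5.398.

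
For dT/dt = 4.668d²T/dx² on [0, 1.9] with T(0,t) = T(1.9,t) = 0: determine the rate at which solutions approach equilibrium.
Eigenvalues: λₙ = 4.668n²π²/1.9².
First three modes:
  n=1: λ₁ = 4.668π²/1.9² ≈ 12.762
  n=2: λ₂ = 18.672π²/1.9² ≈ 51.049 (4× faster decay)
  n=3: λ₃ = 42.012π²/1.9² ≈ 114.859 (9× faster decay)
As t → ∞, higher modes decay exponentially faster. The n=1 mode dominates: T ~ c₁ sin(πx/1.9) e^{-λ₁t}.
Decay rate: λ₁ = 4.668π²/1.9² ≈ 12.762.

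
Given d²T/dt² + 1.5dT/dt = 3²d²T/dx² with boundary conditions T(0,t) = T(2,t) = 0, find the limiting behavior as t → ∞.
T → 0. Damping (γ=1.5) dissipates energy; oscillations decay exponentially.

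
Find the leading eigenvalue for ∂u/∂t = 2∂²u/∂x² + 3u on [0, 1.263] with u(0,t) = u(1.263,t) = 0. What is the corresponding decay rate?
Eigenvalues: λₙ = 2n²π²/1.263² - 3.
First three modes:
  n=1: λ₁ = 2π²/1.263² - 3 ≈ 9.374
  n=2: λ₂ = 8π²/1.263² - 3 ≈ 46.497
  n=3: λ₃ = 18π²/1.263² - 3 ≈ 108.369
Since 2π²/1.263² ≈ 12.374 > 3, all λₙ > 0.
The n=1 mode decays slowest → dominates as t → ∞.
Asymptotic: u ~ c₁ sin(πx/1.263) e^{-λ₁t} with decay rate λ₁ ≈ 9.374.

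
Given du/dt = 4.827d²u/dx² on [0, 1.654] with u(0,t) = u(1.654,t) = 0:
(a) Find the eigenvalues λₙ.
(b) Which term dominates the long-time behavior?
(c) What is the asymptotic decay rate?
Eigenvalues: λₙ = 4.827n²π²/1.654².
First three modes:
  n=1: λ₁ = 4.827π²/1.654² ≈ 17.414
  n=2: λ₂ = 19.308π²/1.654² ≈ 69.657 (4× faster decay)
  n=3: λ₃ = 43.443π²/1.654² ≈ 156.729 (9× faster decay)
As t → ∞, higher modes decay exponentially faster. The n=1 mode dominates: u ~ c₁ sin(πx/1.654) e^{-λ₁t}.
Decay rate: λ₁ = 4.827π²/1.654² ≈ 17.414.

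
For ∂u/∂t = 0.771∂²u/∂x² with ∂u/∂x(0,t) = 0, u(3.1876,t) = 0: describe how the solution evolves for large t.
u → 0. Heat escapes through the Dirichlet boundary.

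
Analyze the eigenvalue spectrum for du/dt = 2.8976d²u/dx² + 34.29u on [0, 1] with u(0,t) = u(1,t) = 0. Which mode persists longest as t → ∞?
Eigenvalues: λₙ = 2.8976n²π²/1² - 34.29.
First three modes:
  n=1: λ₁ = 2.8976π² - 34.29 ≈ -5.692
  n=2: λ₂ = 11.5904π² - 34.29 ≈ 80.103
  n=3: λ₃ = 26.0784π² - 34.29 ≈ 223.093
Since 2.8976π² ≈ 28.598 < 34.29, λ₁ < 0.
The n=1 mode grows fastest (−λₙ is largest for n=1) → dominates.
Asymptotic: u ~ c₁ sin(πx/1) e^{5.692t} (exponential growth at rate −λ₁ ≈ 5.692).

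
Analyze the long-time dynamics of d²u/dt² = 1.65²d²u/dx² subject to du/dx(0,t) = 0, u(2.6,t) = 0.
Long-time behavior: u oscillates (no decay). Energy is conserved; the solution oscillates indefinitely as standing waves.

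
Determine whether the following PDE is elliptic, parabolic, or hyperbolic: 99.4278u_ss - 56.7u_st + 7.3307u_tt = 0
Coefficients: A = 99.4278, B = -56.7, C = 7.3307. B² - 4AC = 299.38850616, which is positive, so the equation is hyperbolic.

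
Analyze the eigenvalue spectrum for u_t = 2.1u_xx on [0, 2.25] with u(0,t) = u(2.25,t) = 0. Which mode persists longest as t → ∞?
Eigenvalues: λₙ = 2.1n²π²/2.25².
First three modes:
  n=1: λ₁ = 2.1π²/2.25² ≈ 4.094
  n=2: λ₂ = 8.4π²/2.25² ≈ 16.376 (4× faster decay)
  n=3: λ₃ = 18.9π²/2.25² ≈ 36.847 (9× faster decay)
As t → ∞, higher modes decay exponentially faster. The n=1 mode dominates: u ~ c₁ sin(πx/2.25) e^{-λ₁t}.
Decay rate: λ₁ = 2.1π²/2.25² ≈ 4.094.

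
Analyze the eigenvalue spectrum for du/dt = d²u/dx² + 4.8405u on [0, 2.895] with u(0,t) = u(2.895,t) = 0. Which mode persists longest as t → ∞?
Eigenvalues: λₙ = n²π²/2.895² - 4.8405.
First three modes:
  n=1: λ₁ = π²/2.895² - 4.8405 ≈ -3.663
  n=2: λ₂ = 4π²/2.895² - 4.8405 ≈ -0.13
  n=3: λ₃ = 9π²/2.895² - 4.8405 ≈ 5.758
Since π²/2.895² ≈ 1.178 < 4.8405, λ₁ < 0.
The n=1 mode grows fastest (−λₙ is largest for n=1) → dominates.
Asymptotic: u ~ c₁ sin(πx/2.895) e^{3.663t} (exponential growth at rate −λ₁ ≈ 3.663).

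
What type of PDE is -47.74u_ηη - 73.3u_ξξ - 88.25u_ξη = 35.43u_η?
Rewriting in standard form: -73.3u_ξξ - 88.25u_ξη - 47.74u_ηη - 35.43u_η = 0. With A = -73.3, B = -88.25, C = -47.74, the discriminant is -6209.3055. This is an elliptic PDE.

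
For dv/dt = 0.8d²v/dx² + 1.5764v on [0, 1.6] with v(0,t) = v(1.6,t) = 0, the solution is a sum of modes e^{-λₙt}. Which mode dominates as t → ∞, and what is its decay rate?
Eigenvalues: λₙ = 0.8n²π²/1.6² - 1.5764.
First three modes:
  n=1: λ₁ = 0.8π²/1.6² - 1.5764 ≈ 1.508
  n=2: λ₂ = 3.2π²/1.6² - 1.5764 ≈ 10.761
  n=3: λ₃ = 7.2π²/1.6² - 1.5764 ≈ 26.182
Since 0.8π²/1.6² ≈ 3.084 > 1.5764, all λₙ > 0.
The n=1 mode decays slowest → dominates as t → ∞.
Asymptotic: v ~ c₁ sin(πx/1.6) e^{-λ₁t} with decay rate λ₁ ≈ 1.508.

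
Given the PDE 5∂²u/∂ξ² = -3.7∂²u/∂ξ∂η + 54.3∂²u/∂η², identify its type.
Rewriting in standard form: 5∂²u/∂ξ² + 3.7∂²u/∂ξ∂η - 54.3∂²u/∂η² = 0. The second-order coefficients are A = 5, B = 3.7, C = -54.3. Since B² - 4AC = 1099.69 > 0, this is a hyperbolic PDE.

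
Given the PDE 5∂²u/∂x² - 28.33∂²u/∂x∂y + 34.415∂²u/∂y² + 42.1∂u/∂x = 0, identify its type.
The second-order coefficients are A = 5, B = -28.33, C = 34.415. Since B² - 4AC = 114.2889 > 0, this is a hyperbolic PDE.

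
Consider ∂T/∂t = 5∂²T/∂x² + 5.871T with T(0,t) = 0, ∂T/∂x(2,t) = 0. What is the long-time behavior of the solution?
As t → ∞, T grows unboundedly. Reaction dominates diffusion (r=5.871 > κπ²/(4L²)≈3.08); solution grows exponentially.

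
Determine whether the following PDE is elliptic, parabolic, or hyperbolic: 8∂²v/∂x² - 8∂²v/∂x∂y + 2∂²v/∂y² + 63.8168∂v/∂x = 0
Coefficients: A = 8, B = -8, C = 2. B² - 4AC = 0, which is zero, so the equation is parabolic.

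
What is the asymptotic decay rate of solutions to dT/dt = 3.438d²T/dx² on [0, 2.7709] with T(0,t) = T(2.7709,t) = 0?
Eigenvalues: λₙ = 3.438n²π²/2.7709².
First three modes:
  n=1: λ₁ = 3.438π²/2.7709² ≈ 4.419
  n=2: λ₂ = 13.752π²/2.7709² ≈ 17.678 (4× faster decay)
  n=3: λ₃ = 30.942π²/2.7709² ≈ 39.775 (9× faster decay)
As t → ∞, higher modes decay exponentially faster. The n=1 mode dominates: T ~ c₁ sin(πx/2.7709) e^{-λ₁t}.
Decay rate: λ₁ = 3.438π²/2.7709² ≈ 4.419.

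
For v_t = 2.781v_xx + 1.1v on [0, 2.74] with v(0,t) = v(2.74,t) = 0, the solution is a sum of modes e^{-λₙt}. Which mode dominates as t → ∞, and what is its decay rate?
Eigenvalues: λₙ = 2.781n²π²/2.74² - 1.1.
First three modes:
  n=1: λ₁ = 2.781π²/2.74² - 1.1 ≈ 2.556
  n=2: λ₂ = 11.124π²/2.74² - 1.1 ≈ 13.524
  n=3: λ₃ = 25.029π²/2.74² - 1.1 ≈ 31.804
Since 2.781π²/2.74² ≈ 3.656 > 1.1, all λₙ > 0.
The n=1 mode decays slowest → dominates as t → ∞.
Asymptotic: v ~ c₁ sin(πx/2.74) e^{-λ₁t} with decay rate λ₁ ≈ 2.556.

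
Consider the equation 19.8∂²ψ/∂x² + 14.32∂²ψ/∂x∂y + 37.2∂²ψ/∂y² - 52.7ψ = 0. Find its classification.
Elliptic. (A = 19.8, B = 14.32, C = 37.2 gives B² - 4AC = -2741.1776.)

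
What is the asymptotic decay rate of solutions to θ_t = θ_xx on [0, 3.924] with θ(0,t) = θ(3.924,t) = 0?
Eigenvalues: λₙ = n²π²/3.924².
First three modes:
  n=1: λ₁ = π²/3.924² ≈ 0.641
  n=2: λ₂ = 4π²/3.924² ≈ 2.564 (4× faster decay)
  n=3: λ₃ = 9π²/3.924² ≈ 5.769 (9× faster decay)
As t → ∞, higher modes decay exponentially faster. The n=1 mode dominates: θ ~ c₁ sin(πx/3.924) e^{-λ₁t}.
Decay rate: λ₁ = π²/3.924² ≈ 0.641.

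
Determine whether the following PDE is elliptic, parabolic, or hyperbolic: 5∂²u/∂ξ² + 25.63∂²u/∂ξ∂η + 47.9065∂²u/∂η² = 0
Coefficients: A = 5, B = 25.63, C = 47.9065. B² - 4AC = -301.2331, which is negative, so the equation is elliptic.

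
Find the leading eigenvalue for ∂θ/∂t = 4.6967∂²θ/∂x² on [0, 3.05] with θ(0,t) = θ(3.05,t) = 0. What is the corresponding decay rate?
Eigenvalues: λₙ = 4.6967n²π²/3.05².
First three modes:
  n=1: λ₁ = 4.6967π²/3.05² ≈ 4.983
  n=2: λ₂ = 18.7868π²/3.05² ≈ 19.932 (4× faster decay)
  n=3: λ₃ = 42.2703π²/3.05² ≈ 44.847 (9× faster decay)
As t → ∞, higher modes decay exponentially faster. The n=1 mode dominates: θ ~ c₁ sin(πx/3.05) e^{-λ₁t}.
Decay rate: λ₁ = 4.6967π²/3.05² ≈ 4.983.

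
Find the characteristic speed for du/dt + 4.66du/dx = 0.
Speed = 4.66. Information travels along x - 4.66t = const (rightward).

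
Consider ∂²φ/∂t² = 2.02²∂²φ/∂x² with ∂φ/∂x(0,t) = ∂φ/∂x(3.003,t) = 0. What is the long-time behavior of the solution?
As t → ∞, φ oscillates about a mean that drifts linearly in t (generically unbounded; no decay). There is no damping, so the nonconstant modes persist as standing waves (energy conserved, no decay). But with Neumann conditions at both ends the constant mode has eigenvalue 0: the spatial mean M(t) of φ satisfies M'' = 0, so M(t) = M(0) + M'(0)·t. Unless the initial velocity has zero mean (∫φ_t(x,0)dx = 0), the solution grows linearly in t (unbounded, though not exponentially); if it does have zero mean, the solution stays bounded and simply oscillates.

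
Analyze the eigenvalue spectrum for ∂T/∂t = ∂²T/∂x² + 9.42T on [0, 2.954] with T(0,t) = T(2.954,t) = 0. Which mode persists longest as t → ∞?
Eigenvalues: λₙ = n²π²/2.954² - 9.42.
First three modes:
  n=1: λ₁ = π²/2.954² - 9.42 ≈ -8.289
  n=2: λ₂ = 4π²/2.954² - 9.42 ≈ -4.896
  n=3: λ₃ = 9π²/2.954² - 9.42 ≈ 0.759
Since π²/2.954² ≈ 1.131 < 9.42, λ₁ < 0.
The n=1 mode grows fastest (−λₙ is largest for n=1) → dominates.
Asymptotic: T ~ c₁ sin(πx/2.954) e^{8.289t} (exponential growth at rate −λ₁ ≈ 8.289).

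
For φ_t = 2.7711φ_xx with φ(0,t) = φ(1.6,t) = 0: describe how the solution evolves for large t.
φ → 0. Heat diffuses out through both boundaries.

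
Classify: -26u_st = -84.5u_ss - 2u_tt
Rewriting in standard form: 84.5u_ss - 26u_st + 2u_tt = 0. Parabolic (discriminant = 0).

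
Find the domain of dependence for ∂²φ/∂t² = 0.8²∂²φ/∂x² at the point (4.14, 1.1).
Domain of dependence: [3.26, 5.02]. Signals travel at speed 0.8, so data within |x - 4.14| ≤ 0.8·1.1 = 0.88 can reach the point.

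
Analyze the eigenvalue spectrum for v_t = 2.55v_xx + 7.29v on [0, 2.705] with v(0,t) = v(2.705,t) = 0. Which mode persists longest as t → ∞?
Eigenvalues: λₙ = 2.55n²π²/2.705² - 7.29.
First three modes:
  n=1: λ₁ = 2.55π²/2.705² - 7.29 ≈ -3.85
  n=2: λ₂ = 10.2π²/2.705² - 7.29 ≈ 6.468
  n=3: λ₃ = 22.95π²/2.705² - 7.29 ≈ 23.666
Since 2.55π²/2.705² ≈ 3.44 < 7.29, λ₁ < 0.
The n=1 mode grows fastest (−λₙ is largest for n=1) → dominates.
Asymptotic: v ~ c₁ sin(πx/2.705) e^{3.85t} (exponential growth at rate −λ₁ ≈ 3.85).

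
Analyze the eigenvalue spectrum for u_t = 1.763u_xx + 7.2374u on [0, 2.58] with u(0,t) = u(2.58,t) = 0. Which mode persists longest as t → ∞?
Eigenvalues: λₙ = 1.763n²π²/2.58² - 7.2374.
First three modes:
  n=1: λ₁ = 1.763π²/2.58² - 7.2374 ≈ -4.623
  n=2: λ₂ = 7.052π²/2.58² - 7.2374 ≈ 3.219
  n=3: λ₃ = 15.867π²/2.58² - 7.2374 ≈ 16.289
Since 1.763π²/2.58² ≈ 2.614 < 7.2374, λ₁ < 0.
The n=1 mode grows fastest (−λₙ is largest for n=1) → dominates.
Asymptotic: u ~ c₁ sin(πx/2.58) e^{4.623t} (exponential growth at rate −λ₁ ≈ 4.623).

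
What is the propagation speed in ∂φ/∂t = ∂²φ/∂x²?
Infinite. The heat equation is parabolic, not hyperbolic, so disturbances propagate instantly.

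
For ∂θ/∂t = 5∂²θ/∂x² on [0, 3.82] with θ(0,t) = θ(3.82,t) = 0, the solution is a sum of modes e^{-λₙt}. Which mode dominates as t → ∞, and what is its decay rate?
Eigenvalues: λₙ = 5n²π²/3.82².
First three modes:
  n=1: λ₁ = 5π²/3.82² ≈ 3.382
  n=2: λ₂ = 20π²/3.82² ≈ 13.527 (4× faster decay)
  n=3: λ₃ = 45π²/3.82² ≈ 30.436 (9× faster decay)
As t → ∞, higher modes decay exponentially faster. The n=1 mode dominates: θ ~ c₁ sin(πx/3.82) e^{-λ₁t}.
Decay rate: λ₁ = 5π²/3.82² ≈ 3.382.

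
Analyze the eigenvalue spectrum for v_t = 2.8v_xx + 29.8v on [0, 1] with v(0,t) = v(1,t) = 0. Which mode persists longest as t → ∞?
Eigenvalues: λₙ = 2.8n²π²/1² - 29.8.
First three modes:
  n=1: λ₁ = 2.8π² - 29.8 ≈ -2.165
  n=2: λ₂ = 11.2π² - 29.8 ≈ 80.74
  n=3: λ₃ = 25.2π² - 29.8 ≈ 218.914
Since 2.8π² ≈ 27.635 < 29.8, λ₁ < 0.
The n=1 mode grows fastest (−λₙ is largest for n=1) → dominates.
Asymptotic: v ~ c₁ sin(πx/1) e^{2.165t} (exponential growth at rate −λ₁ ≈ 2.165).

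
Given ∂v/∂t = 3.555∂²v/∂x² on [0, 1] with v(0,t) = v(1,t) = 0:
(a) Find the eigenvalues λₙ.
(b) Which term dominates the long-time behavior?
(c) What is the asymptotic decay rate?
Eigenvalues: λₙ = 3.555n²π².
First three modes:
  n=1: λ₁ = 3.555π² ≈ 35.086
  n=2: λ₂ = 14.22π² ≈ 140.346 (4× faster decay)
  n=3: λ₃ = 31.995π² ≈ 315.778 (9× faster decay)
As t → ∞, higher modes decay exponentially faster. The n=1 mode dominates: v ~ c₁ sin(πx) e^{-λ₁t}.
Decay rate: λ₁ = 3.555π² ≈ 35.086.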